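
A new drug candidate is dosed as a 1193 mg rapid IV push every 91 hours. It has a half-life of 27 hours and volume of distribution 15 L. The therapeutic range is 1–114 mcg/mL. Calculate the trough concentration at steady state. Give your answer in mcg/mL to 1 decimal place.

8.5 mcg/mL

τ/t½ = 91/27 ≈ 3.3704, so fraction remaining f = (1/2)^(91/27) ≈ 0.0967.
At steady state, accumulation factor R = 1/(1 − e^(−kτ)) ≈ 1.1071.
Each bolus raises the concentration by D/Vd = 1193/15 ≈ 79.533 mcg/mL.
Steady-state peak Cmax,ss = C₀·R ≈ 79.533 × 1.1071 ≈ 88.051 mcg/mL.
One interval later, Cmin,ss = Cmax,ss·e^(−kτ) ≈ 88.051 × 0.0967 ≈ 8.515 mcg/mL.
Trough 8.5 mcg/mL vs MEC 1 mcg/mL: adequate.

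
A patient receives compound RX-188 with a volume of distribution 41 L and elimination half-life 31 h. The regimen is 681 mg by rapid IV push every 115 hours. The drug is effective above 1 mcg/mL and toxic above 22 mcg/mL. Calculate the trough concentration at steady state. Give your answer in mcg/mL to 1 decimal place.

1.4 mcg/mL

Over one 115-h interval, 115/31 ≈ 3.7097 half-lives elapse, leaving f ≈ 0.0764 of each dose.
Accumulation ratio R = 1/(1 − f) ≈ 1/0.9236 ≈ 1.0827.
Single-dose peak C₀ = D/Vd = 681/41 ≈ 16.610 mcg/mL.
Cmax,ss = C₀/(1 − f) ≈ 16.610/0.9236 ≈ 17.984 mcg/mL.
Steady-state trough Cmin,ss = Cmax,ss·f ≈ 17.984 × 0.0764 ≈ 1.374 mcg/mL.
Trough 1.4 mcg/mL vs MEC 1 mcg/mL: adequate.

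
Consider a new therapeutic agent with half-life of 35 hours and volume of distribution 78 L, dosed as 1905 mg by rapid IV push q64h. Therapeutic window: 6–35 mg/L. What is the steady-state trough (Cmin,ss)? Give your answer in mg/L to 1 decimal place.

Over one 64-h interval, 64/35 ≈ 1.8286 half-lives elapse, leaving f ≈ 0.2815 of each dose.
Single-dose peak C₀ = D/Vd = 1905/78 ≈ 24.423 mg/L.
Steady-state trough Cmin,ss = C₀·f/(1−f) ≈ 24.423 × 0.2815/0.7185 ≈ 9.569 mg/L.
Trough 9.6 mg/L vs MEC 6 mg/L: adequate.

9.6 mg/L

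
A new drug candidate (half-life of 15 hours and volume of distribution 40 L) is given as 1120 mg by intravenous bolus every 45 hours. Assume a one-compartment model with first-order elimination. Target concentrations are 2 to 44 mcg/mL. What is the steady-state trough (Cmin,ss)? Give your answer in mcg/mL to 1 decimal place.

4.0 mcg/mL

τ = 45 h = 3 half-lives, so f = (1/2)^3 = 0.125.
Accumulation ratio R = 1/(1 − f) = 1/0.875 = 8/7.
Single-dose peak C₀ = D/Vd = 1120/40 = 28 mcg/mL.
Steady-state peak Cmax,ss = C₀·R = 28 × 8/7 ≈ 32.000 mcg/mL.
Steady-state trough Cmin,ss = Cmax,ss·f ≈ 32.000 × 0.125 ≈ 4.000 mcg/mL.
Trough 4.0 mcg/mL vs MEC 2 mcg/mL: adequate.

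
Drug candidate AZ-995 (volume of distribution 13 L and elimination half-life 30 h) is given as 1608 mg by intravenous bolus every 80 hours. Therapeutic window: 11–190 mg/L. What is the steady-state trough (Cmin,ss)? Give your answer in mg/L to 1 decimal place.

k = ln2/t½ = ln2/30 ≈ 0.023105 h⁻¹; fraction remaining f = e^(−kτ) = e^(−0.023105×80) ≈ 0.1575.
Each bolus raises the concentration by D/Vd = 1608/13 ≈ 123.692 mg/L.
Steady-state trough Cmin,ss = C₀·f/(1−f) ≈ 123.692 × 0.1575/0.8425 ≈ 23.123 mg/L.
Trough 23.1 mg/L vs MEC 11 mg/L: adequate.

23.1 mg/L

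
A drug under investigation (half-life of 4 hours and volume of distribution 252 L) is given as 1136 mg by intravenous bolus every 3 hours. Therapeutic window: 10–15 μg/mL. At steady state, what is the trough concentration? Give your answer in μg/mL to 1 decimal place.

τ/t½ = 3/4 ≈ 0.75, so fraction remaining f = (1/2)^(3/4) ≈ 0.5946.
Each bolus raises the concentration by D/Vd = 1136/252 ≈ 4.508 μg/mL.
Steady-state trough Cmin,ss = C₀·f/(1−f) ≈ 4.508 × 0.5946/0.4054 ≈ 6.612 μg/mL.
Trough 6.6 μg/mL vs MEC 10 μg/mL: subtherapeutic.

6.6 μg/mL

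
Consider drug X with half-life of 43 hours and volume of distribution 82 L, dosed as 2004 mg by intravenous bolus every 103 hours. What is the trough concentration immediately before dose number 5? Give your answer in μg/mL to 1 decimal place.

5.7 μg/mL

f = (1/2)^(τ/t½) = (1/2)^(103/43) ≈ 0.1901.
C₀ = D/Vd = 2004/82 ≈ 24.439 μg/mL.
Before the 5th dose, 4 doses have been given. Superposition: Cmin = C₀·(f + f² + … + f^4).
≈ 24.439 × (0.1901 + 0.0361 + 0.0069 + 0.0013) ≈ 24.439 × 0.2344 ≈ 5.729 μg/mL.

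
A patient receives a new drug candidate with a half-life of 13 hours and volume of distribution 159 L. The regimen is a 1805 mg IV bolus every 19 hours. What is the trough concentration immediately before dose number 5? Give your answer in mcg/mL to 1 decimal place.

f = (1/2)^(τ/t½) = (1/2)^(19/13) ≈ 0.3631.
C₀ = D/Vd = 1805/159 ≈ 11.352 mcg/mL.
Before the 5th dose, 4 doses have been given. Superposition: Cmin = C₀·(f + f² + … + f^4).
≈ 11.352 × (0.3631 + 0.1318 + 0.0479 + 0.0174) ≈ 11.352 × 0.5602 ≈ 6.359 mcg/mL.

6.4 mcg/mL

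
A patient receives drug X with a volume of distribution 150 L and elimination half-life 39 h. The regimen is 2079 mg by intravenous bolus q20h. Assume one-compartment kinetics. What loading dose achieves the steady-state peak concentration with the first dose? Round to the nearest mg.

6950 mg

f = (1/2)^(20/39) ≈ 0.700851; accumulation ratio R = 1/(1−f) ≈ 3.34282.
Loading dose to hit Cmax,ss on first dose: D_load = D_maint·R ≈ 2079 × 3.34282 ≈ 6949.72 mg.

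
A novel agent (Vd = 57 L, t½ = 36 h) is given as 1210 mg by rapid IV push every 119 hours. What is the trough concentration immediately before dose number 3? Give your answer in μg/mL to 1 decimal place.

2.4 μg/mL

f = (1/2)^(τ/t½) = (1/2)^(119/36) ≈ 0.1011.
C₀ = D/Vd = 1210/57 ≈ 21.228 μg/mL.
Before the 3rd dose, 2 doses have been given. Superposition: Cmin = C₀·(f + f²).
≈ 21.228 × (0.1011 + 0.0102) ≈ 21.228 × 0.1113 ≈ 2.363 μg/mL.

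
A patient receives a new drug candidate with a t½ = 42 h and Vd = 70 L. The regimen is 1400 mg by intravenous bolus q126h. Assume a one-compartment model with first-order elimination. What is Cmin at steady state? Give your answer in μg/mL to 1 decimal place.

2.9 μg/mL

The dosing interval is 3 half-lives, so f = 2^(−3) = 0.125.
Accumulation ratio R = 1/(1 − f) = 1/0.875 = 8/7.
Single-dose peak C₀ = D/Vd = 1400/70 = 20 μg/mL.
Steady-state peak Cmax,ss = C₀·R = 20 × 8/7 ≈ 22.857 μg/mL.
Steady-state trough Cmin,ss = Cmax,ss·f ≈ 22.857 × 0.125 ≈ 2.857 μg/mL.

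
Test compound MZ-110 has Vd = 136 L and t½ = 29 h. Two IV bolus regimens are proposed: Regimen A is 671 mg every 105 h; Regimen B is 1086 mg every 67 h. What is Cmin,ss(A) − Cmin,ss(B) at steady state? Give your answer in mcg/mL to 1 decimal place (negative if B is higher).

Regimen A: f = (1/2)^(105/29) ≈ 0.0813; Cmin,ss = (671/136)·f/(1−f) ≈ 0.437 mcg/mL.
Regimen B: f = (1/2)^(67/29) ≈ 0.2016; Cmin,ss = (1086/136)·f/(1−f) ≈ 2.016 mcg/mL.
Difference ≈ 0.437 − 2.016 ≈ -1.579 mcg/mL.

-1.6 mcg/mL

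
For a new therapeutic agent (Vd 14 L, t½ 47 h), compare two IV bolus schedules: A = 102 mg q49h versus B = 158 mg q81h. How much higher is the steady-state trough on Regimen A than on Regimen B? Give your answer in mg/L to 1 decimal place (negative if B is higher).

2.0 mg/L

Regimen A: f = (1/2)^(49/47) ≈ 0.4855; Cmin,ss = (102/14)·f/(1−f) ≈ 6.875 mg/L.
Regimen B: f = (1/2)^(81/47) ≈ 0.3028; Cmin,ss = (158/14)·f/(1−f) ≈ 4.901 mg/L.
Difference ≈ 6.875 − 4.901 ≈ 1.974 mg/L.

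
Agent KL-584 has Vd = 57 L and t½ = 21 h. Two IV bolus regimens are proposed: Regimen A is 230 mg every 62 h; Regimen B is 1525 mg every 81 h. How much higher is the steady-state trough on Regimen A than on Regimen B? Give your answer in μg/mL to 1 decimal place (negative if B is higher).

Regimen A: f = (1/2)^(62/21) ≈ 0.1292; Cmin,ss = (230/57)·f/(1−f) ≈ 0.599 μg/mL.
Regimen B: f = (1/2)^(81/21) ≈ 0.0690; Cmin,ss = (1525/57)·f/(1−f) ≈ 1.983 μg/mL.
Difference ≈ 0.599 − 1.983 ≈ -1.384 μg/mL.

-1.4 μg/mL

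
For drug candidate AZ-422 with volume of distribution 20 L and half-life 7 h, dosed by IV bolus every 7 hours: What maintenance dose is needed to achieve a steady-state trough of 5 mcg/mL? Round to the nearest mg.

100 mg

τ/t½ = 7/7 ≈ 1, so f = (1/2)^(7/7) ≈ 0.500000.
Cmin,ss = (D/Vd)·f/(1−f), so D = Cmin,ss·Vd·(1−f)/f.
D = 5 × 20 × (1−f)/f ≈ 5 × 20 × 1.00000 ≈ 100.00 mg.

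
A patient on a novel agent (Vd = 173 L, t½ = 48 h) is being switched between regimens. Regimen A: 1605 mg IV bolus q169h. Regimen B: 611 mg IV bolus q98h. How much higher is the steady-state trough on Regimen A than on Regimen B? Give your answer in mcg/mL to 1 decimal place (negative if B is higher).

-0.2 mcg/mL

Regimen A: f = (1/2)^(169/48) ≈ 0.0871; Cmin,ss = (1605/173)·f/(1−f) ≈ 0.885 mcg/mL.
Regimen B: f = (1/2)^(98/48) ≈ 0.2429; Cmin,ss = (611/173)·f/(1−f) ≈ 1.133 mcg/mL.
Difference ≈ 0.885 − 1.133 ≈ -0.248 mcg/mL.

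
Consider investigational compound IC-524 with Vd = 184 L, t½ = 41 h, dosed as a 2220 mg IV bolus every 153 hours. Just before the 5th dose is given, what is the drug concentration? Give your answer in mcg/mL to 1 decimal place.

f = (1/2)^(τ/t½) = (1/2)^(153/41) ≈ 0.0753.
C₀ = D/Vd = 2220/184 ≈ 12.065 mcg/mL.
Before the 5th dose, 4 doses have been given. Superposition: Cmin = C₀·(f + f² + … + f^4).
≈ 12.065 × (0.0753 + 0.0057 + 0.0004 + 0.0000) ≈ 12.065 × 0.0814 ≈ 0.982 mcg/mL.

1.0 mcg/mL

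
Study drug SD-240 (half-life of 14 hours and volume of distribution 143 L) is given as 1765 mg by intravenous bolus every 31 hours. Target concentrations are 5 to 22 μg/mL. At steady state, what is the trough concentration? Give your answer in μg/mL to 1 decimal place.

3.4 μg/mL

k = ln2/t½ = ln2/14 ≈ 0.049511 h⁻¹; fraction remaining f = e^(−kτ) = e^(−0.049511×31) ≈ 0.2155.
Each bolus raises the concentration by D/Vd = 1765/143 ≈ 12.343 μg/mL.
Steady-state trough Cmin,ss = C₀·f/(1−f) ≈ 12.343 × 0.2155/0.7845 ≈ 3.391 μg/mL.
Trough 3.4 μg/mL vs MEC 5 μg/mL: subtherapeutic.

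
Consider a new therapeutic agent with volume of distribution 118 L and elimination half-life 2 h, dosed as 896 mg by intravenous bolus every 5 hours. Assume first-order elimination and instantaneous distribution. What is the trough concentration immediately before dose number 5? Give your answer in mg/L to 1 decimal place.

f = (1/2)^(τ/t½) = (1/2)^(5/2) ≈ 0.1768.
C₀ = D/Vd = 896/118 ≈ 7.593 mg/L.
Before the 5th dose, 4 doses have been given. Superposition: Cmin = C₀·(f + f² + … + f^4).
≈ 7.593 × (0.1768 + 0.0313 + 0.0055 + 0.0010) ≈ 7.593 × 0.2146 ≈ 1.629 mg/L.

1.6 mg/L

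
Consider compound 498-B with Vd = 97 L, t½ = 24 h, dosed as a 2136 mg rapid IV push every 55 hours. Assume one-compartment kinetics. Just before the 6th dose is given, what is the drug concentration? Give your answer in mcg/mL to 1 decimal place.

f = (1/2)^(τ/t½) = (1/2)^(55/24) ≈ 0.2042.
C₀ = D/Vd = 2136/97 ≈ 22.021 mcg/mL.
Before the 6th dose, 5 doses have been given. Superposition: Cmin = C₀·(f + f² + … + f^5).
≈ 22.021 × (0.2042 + 0.0417 + 0.0085 + 0.0017 + 0.0004) ≈ 22.021 × 0.2565 ≈ 5.648 mcg/mL.

5.6 mcg/mL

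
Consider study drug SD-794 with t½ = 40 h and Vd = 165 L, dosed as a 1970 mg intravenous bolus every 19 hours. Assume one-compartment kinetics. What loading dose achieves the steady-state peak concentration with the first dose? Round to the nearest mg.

f = (1/2)^(19/40) ≈ 0.719467; accumulation ratio R = 1/(1−f) ≈ 3.56464.
Loading dose to hit Cmax,ss on first dose: D_load = D_maint·R ≈ 1970 × 3.56464 ≈ 7022.34 mg.

7022 mg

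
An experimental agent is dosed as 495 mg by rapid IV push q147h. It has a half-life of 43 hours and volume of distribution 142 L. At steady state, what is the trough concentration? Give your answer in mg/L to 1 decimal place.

k = ln2/t½ = ln2/43 ≈ 0.016120 h⁻¹; fraction remaining f = e^(−kτ) = e^(−0.016120×147) ≈ 0.0935.
Accumulation ratio R = 1/(1 − f) ≈ 1/0.9065 ≈ 1.1031.
Single-dose peak C₀ = D/Vd = 495/142 ≈ 3.486 mg/L.
Cmax,ss = C₀/(1 − f) ≈ 3.486/0.9065 ≈ 3.846 mg/L.
Steady-state trough Cmin,ss = Cmax,ss·f ≈ 3.846 × 0.0935 ≈ 0.360 mg/L.

0.4 mg/L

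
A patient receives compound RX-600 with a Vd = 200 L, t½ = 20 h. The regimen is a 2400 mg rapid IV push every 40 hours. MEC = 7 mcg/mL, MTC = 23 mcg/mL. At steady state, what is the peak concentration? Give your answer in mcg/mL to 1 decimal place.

16.0 mcg/mL

τ = 40 h = 2 half-lives, so f = (1/2)^2 = 0.25.
At steady state, R = 1/(1 − 0.25) = 4/3.
Single-dose peak C₀ = D/Vd = 2400/200 = 12 mcg/mL.
Steady-state peak Cmax,ss = C₀·R = 12 × 4/3 ≈ 16.000 mcg/mL.
Peak 16.0 mcg/mL vs MTC 23 mcg/mL: below toxic threshold.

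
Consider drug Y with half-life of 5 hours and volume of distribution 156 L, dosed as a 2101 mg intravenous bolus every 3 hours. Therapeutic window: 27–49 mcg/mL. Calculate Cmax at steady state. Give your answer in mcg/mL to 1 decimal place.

τ/t½ = 3/5 ≈ 0.6, so fraction remaining f = (1/2)^(3/5) ≈ 0.6598.
At steady state, accumulation factor R = 1/(1 − e^(−kτ)) ≈ 2.9394.
Single-dose peak C₀ = D/Vd = 2101/156 ≈ 13.468 mcg/mL.
Steady-state peak Cmax,ss = C₀·R ≈ 13.468 × 2.9394 ≈ 39.588 mcg/mL.
Peak 39.6 mcg/mL vs MTC 49 mcg/mL: below toxic threshold.

39.6 mcg/mL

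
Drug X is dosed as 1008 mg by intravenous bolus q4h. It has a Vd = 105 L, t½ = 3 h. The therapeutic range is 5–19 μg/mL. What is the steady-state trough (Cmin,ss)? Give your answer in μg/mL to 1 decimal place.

6.3 μg/mL

Over one 4-h interval, 4/3 ≈ 1.3333 half-lives elapse, leaving f ≈ 0.3969 of each dose.
Each bolus raises the concentration by D/Vd = 1008/105 ≈ 9.600 μg/mL.
Steady-state trough Cmin,ss = C₀·f/(1−f) ≈ 9.600 × 0.3969/0.6031 ≈ 6.318 μg/mL.
Trough 6.3 μg/mL vs MEC 5 μg/mL: adequate.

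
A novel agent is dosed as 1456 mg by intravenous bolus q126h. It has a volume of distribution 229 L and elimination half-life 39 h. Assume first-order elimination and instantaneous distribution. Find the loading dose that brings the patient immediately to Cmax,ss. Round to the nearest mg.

f = (1/2)^(126/39) ≈ 0.106523; accumulation ratio R = 1/(1−f) ≈ 1.11922.
Loading dose to hit Cmax,ss on first dose: D_load = D_maint·R ≈ 1456 × 1.11922 ≈ 1629.58 mg.

1630 mg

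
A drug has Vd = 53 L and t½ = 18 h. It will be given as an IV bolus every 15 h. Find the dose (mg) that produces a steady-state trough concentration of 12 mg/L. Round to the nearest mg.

497 mg

τ/t½ = 15/18 ≈ 0.83333, so f = (1/2)^(15/18) ≈ 0.561231.
Cmin,ss = (D/Vd)·f/(1−f), so D = Cmin,ss·Vd·(1−f)/f.
D = 12 × 53 × (1−f)/f ≈ 12 × 53 × 0.78180 ≈ 497.22 mg.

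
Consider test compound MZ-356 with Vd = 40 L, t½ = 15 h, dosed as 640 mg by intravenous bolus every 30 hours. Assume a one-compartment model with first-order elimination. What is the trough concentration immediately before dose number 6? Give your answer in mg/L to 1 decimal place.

f = (1/2)^(τ/t½) = (1/2)^(30/15) ≈ 0.2500.
C₀ = D/Vd = 640/40 ≈ 16.000 mg/L.
Before the 6th dose, 5 doses have been given. Superposition: Cmin = C₀·(f + f² + … + f^5).
≈ 16.000 × (0.2500 + 0.0625 + 0.0156 + 0.0039 + 0.0010) ≈ 16.000 × 0.3330 ≈ 5.328 mg/L.

5.3 mg/L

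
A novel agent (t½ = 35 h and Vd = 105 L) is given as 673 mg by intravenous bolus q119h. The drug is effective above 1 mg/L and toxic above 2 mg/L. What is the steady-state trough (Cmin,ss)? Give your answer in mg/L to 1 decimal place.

k = ln2/t½ = ln2/35 ≈ 0.019804 h⁻¹; fraction remaining f = e^(−kτ) = e^(−0.019804×119) ≈ 0.0947.
Each bolus raises the concentration by D/Vd = 673/105 ≈ 6.410 mg/L.
Steady-state trough Cmin,ss = C₀·f/(1−f) ≈ 6.410 × 0.0947/0.9053 ≈ 0.671 mg/L.
Trough 0.7 mg/L vs MEC 1 mg/L: subtherapeutic.

0.7 mg/L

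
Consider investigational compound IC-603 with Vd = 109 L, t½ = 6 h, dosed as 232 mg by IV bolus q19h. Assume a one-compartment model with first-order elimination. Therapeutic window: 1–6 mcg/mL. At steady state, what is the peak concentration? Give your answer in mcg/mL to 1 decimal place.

τ/t½ = 19/6 ≈ 3.1667, so fraction remaining f = (1/2)^(19/6) ≈ 0.1114.
Accumulation ratio R = 1/(1 − f) ≈ 1/0.8886 ≈ 1.1254.
Each bolus raises the concentration by D/Vd = 232/109 ≈ 2.128 mcg/mL.
Steady-state peak Cmax,ss = C₀·R ≈ 2.128 × 1.1254 ≈ 2.395 mcg/mL.
Peak 2.4 mcg/mL vs MTC 6 mcg/mL: below toxic threshold.

2.4 mcg/mL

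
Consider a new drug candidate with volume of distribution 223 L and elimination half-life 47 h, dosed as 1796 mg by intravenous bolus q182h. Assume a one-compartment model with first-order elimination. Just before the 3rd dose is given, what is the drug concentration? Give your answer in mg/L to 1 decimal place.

0.6 mg/L

f = (1/2)^(τ/t½) = (1/2)^(182/47) ≈ 0.0683.
C₀ = D/Vd = 1796/223 ≈ 8.054 mg/L.
Before the 3rd dose, 2 doses have been given. Superposition: Cmin = C₀·(f + f²).
≈ 8.054 × (0.0683 + 0.0047) ≈ 8.054 × 0.0730 ≈ 0.588 mg/L.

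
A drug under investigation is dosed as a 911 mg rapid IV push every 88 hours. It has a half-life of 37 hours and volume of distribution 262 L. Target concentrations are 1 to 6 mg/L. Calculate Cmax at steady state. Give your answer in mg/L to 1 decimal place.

Over one 88-h interval, 88/37 ≈ 2.3784 half-lives elapse, leaving f ≈ 0.1923 of each dose.
At steady state, accumulation factor R = 1/(1 − e^(−kτ)) ≈ 1.2381.
Each bolus raises the concentration by D/Vd = 911/262 ≈ 3.477 mg/L.
Cmax,ss = C₀/(1 − f) ≈ 3.477/0.8077 ≈ 4.305 mg/L.
Peak 4.3 mg/L vs MTC 6 mg/L: below toxic threshold.

4.3 mg/L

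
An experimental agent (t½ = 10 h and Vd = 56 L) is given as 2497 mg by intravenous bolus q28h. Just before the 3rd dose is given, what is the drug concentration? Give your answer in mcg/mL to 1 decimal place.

7.3 mcg/mL

f = (1/2)^(τ/t½) = (1/2)^(28/10) ≈ 0.1436.
C₀ = D/Vd = 2497/56 ≈ 44.589 mcg/mL.
Before the 3rd dose, 2 doses have been given. Superposition: Cmin = C₀·(f + f²).
≈ 44.589 × (0.1436 + 0.0206) ≈ 44.589 × 0.1642 ≈ 7.322 mcg/mL.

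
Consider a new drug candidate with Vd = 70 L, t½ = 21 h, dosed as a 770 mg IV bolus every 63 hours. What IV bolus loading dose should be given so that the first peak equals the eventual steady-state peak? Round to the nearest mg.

f = (1/2)^(63/21) ≈ 0.125000; accumulation ratio R = 1/(1−f) ≈ 1.14286.
Loading dose to hit Cmax,ss on first dose: D_load = D_maint·R ≈ 770 × 1.14286 ≈ 880.00 mg.

880 mg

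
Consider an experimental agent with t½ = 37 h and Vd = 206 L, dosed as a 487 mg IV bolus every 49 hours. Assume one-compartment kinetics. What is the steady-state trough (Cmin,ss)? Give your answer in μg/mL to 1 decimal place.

1.6 μg/mL

k = ln2/t½ = ln2/37 ≈ 0.018734 h⁻¹; fraction remaining f = e^(−kτ) = e^(−0.018734×49) ≈ 0.3993.
Single-dose peak C₀ = D/Vd = 487/206 ≈ 2.364 μg/mL.
Steady-state trough Cmin,ss = C₀·f/(1−f) ≈ 2.364 × 0.3993/0.6007 ≈ 1.571 μg/mL.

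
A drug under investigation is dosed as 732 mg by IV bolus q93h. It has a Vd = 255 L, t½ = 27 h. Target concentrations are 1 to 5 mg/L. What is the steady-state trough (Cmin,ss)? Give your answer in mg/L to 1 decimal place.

Over one 93-h interval, 93/27 ≈ 3.4444 half-lives elapse, leaving f ≈ 0.0919 of each dose.
At steady state, accumulation factor R = 1/(1 − e^(−kτ)) ≈ 1.1012.
Single-dose peak C₀ = D/Vd = 732/255 ≈ 2.871 mg/L.
Steady-state peak Cmax,ss = C₀·R ≈ 2.871 × 1.1012 ≈ 3.162 mg/L.
Steady-state trough Cmin,ss = Cmax,ss·f ≈ 3.162 × 0.0919 ≈ 0.291 mg/L.
Trough 0.3 mg/L vs MEC 1 mg/L: subtherapeutic.

0.3 mg/L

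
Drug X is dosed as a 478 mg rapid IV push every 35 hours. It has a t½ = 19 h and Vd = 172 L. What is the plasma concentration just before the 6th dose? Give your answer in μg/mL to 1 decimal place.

1.1 μg/mL

f = (1/2)^(τ/t½) = (1/2)^(35/19) ≈ 0.2789.
C₀ = D/Vd = 478/172 ≈ 2.779 μg/mL.
Before the 6th dose, 5 doses have been given. Superposition: Cmin = C₀·(f + f² + … + f^5).
≈ 2.779 × (0.2789 + 0.0778 + 0.0217 + 0.0061 + 0.0017) ≈ 2.779 × 0.3862 ≈ 1.073 μg/mL.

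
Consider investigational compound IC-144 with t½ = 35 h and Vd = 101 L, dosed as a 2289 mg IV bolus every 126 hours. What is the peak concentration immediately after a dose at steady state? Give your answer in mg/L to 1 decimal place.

24.7 mg/L

τ/t½ = 126/35 ≈ 3.6, so fraction remaining f = (1/2)^(126/35) ≈ 0.0825.
Accumulation ratio R = 1/(1 − f) ≈ 1/0.9175 ≈ 1.0899.
Single-dose peak C₀ = D/Vd = 2289/101 ≈ 22.663 mg/L.
Steady-state peak Cmax,ss = C₀·R ≈ 22.663 × 1.0899 ≈ 24.700 mg/L.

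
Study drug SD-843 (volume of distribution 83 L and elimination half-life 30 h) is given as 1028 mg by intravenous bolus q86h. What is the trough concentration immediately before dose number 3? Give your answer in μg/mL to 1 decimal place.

f = (1/2)^(τ/t½) = (1/2)^(86/30) ≈ 0.1371.
C₀ = D/Vd = 1028/83 ≈ 12.386 μg/mL.
Before the 3rd dose, 2 doses have been given. Superposition: Cmin = C₀·(f + f²).
≈ 12.386 × (0.1371 + 0.0188) ≈ 12.386 × 0.1559 ≈ 1.931 μg/mL.

1.9 μg/mL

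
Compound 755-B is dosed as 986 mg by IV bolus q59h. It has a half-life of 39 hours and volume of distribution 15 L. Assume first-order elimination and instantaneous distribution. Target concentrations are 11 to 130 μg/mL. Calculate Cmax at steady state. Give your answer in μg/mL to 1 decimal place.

τ/t½ = 59/39 ≈ 1.5128, so fraction remaining f = (1/2)^(59/39) ≈ 0.3504.
At steady state, accumulation factor R = 1/(1 − e^(−kτ)) ≈ 1.5394.
Single-dose peak C₀ = D/Vd = 986/15 ≈ 65.733 μg/mL.
Steady-state peak Cmax,ss = C₀·R ≈ 65.733 × 1.5394 ≈ 101.189 μg/mL.
Peak 101.2 μg/mL vs MTC 130 μg/mL: below toxic threshold.

101.2 μg/mL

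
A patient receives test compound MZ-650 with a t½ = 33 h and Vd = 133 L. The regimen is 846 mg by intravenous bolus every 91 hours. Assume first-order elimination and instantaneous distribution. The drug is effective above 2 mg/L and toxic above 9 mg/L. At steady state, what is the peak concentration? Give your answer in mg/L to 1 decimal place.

Over one 91-h interval, 91/33 ≈ 2.7576 half-lives elapse, leaving f ≈ 0.1479 of each dose.
Accumulation ratio R = 1/(1 − f) ≈ 1/0.8521 ≈ 1.1736.
Each bolus raises the concentration by D/Vd = 846/133 ≈ 6.361 mg/L.
Steady-state peak Cmax,ss = C₀·R ≈ 6.361 × 1.1736 ≈ 7.465 mg/L.
Peak 7.5 mg/L vs MTC 9 mg/L: below toxic threshold.

7.5 mg/L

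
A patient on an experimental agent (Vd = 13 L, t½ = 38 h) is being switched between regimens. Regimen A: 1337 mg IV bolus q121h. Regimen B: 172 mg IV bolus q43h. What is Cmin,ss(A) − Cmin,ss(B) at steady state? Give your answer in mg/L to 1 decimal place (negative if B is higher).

Regimen A: f = (1/2)^(121/38) ≈ 0.1100; Cmin,ss = (1337/13)·f/(1−f) ≈ 12.711 mg/L.
Regimen B: f = (1/2)^(43/38) ≈ 0.4564; Cmin,ss = (172/13)·f/(1−f) ≈ 11.108 mg/L.
Difference ≈ 12.711 − 11.108 ≈ 1.603 mg/L.

1.6 mg/L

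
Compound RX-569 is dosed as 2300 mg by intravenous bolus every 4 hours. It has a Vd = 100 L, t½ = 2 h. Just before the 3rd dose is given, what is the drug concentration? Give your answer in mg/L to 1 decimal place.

f = (1/2)^(τ/t½) = (1/2)^(4/2) ≈ 0.2500.
C₀ = D/Vd = 2300/100 ≈ 23.000 mg/L.
Before the 3rd dose, 2 doses have been given. Superposition: Cmin = C₀·(f + f²).
≈ 23.000 × (0.2500 + 0.0625) ≈ 23.000 × 0.3125 ≈ 7.188 mg/L.

7.2 mg/L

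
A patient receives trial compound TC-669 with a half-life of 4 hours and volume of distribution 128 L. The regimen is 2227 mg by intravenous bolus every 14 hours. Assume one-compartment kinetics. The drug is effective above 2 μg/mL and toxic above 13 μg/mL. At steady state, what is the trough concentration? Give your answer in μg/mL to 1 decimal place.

1.7 μg/mL

τ/t½ = 14/4 ≈ 3.5, so fraction remaining f = (1/2)^(14/4) ≈ 0.0884.
At steady state, accumulation factor R = 1/(1 − e^(−kτ)) ≈ 1.0970.
Single-dose peak C₀ = D/Vd = 2227/128 ≈ 17.398 μg/mL.
Cmax,ss = C₀/(1 − f) ≈ 17.398/0.9116 ≈ 19.085 μg/mL.
Steady-state trough Cmin,ss = Cmax,ss·f ≈ 19.085 × 0.0884 ≈ 1.687 μg/mL.
Trough 1.7 μg/mL vs MEC 2 μg/mL: subtherapeutic.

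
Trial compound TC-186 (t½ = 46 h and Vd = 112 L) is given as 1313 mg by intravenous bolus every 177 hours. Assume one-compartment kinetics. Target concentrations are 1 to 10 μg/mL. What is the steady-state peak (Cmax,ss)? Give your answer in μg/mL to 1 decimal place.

12.6 μg/mL

Over one 177-h interval, 177/46 ≈ 3.8478 half-lives elapse, leaving f ≈ 0.0695 of each dose.
Accumulation ratio R = 1/(1 − f) ≈ 1/0.9305 ≈ 1.0747.
Single-dose peak C₀ = D/Vd = 1313/112 ≈ 11.723 μg/mL.
Cmax,ss = C₀/(1 − f) ≈ 11.723/0.9305 ≈ 12.599 μg/mL.
Peak 12.6 μg/mL vs MTC 10 μg/mL: exceeds toxic threshold.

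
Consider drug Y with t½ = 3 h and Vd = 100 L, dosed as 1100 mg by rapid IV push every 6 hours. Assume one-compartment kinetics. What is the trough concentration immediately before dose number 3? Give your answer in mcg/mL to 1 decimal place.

f = (1/2)^(τ/t½) = (1/2)^(6/3) ≈ 0.2500.
C₀ = D/Vd = 1100/100 ≈ 11.000 mcg/mL.
Before the 3rd dose, 2 doses have been given. Superposition: Cmin = C₀·(f + f²).
≈ 11.000 × (0.2500 + 0.0625) ≈ 11.000 × 0.3125 ≈ 3.438 mcg/mL.

3.4 mcg/mL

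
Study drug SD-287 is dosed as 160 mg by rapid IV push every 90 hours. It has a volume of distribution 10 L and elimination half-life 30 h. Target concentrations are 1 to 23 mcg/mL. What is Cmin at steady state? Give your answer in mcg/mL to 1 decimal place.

2.3 mcg/mL

τ = 90 h = 3 half-lives, so f = (1/2)^3 = 0.125.
At steady state, R = 1/(1 − 0.125) = 8/7.
Single-dose peak C₀ = D/Vd = 160/10 = 16 mcg/mL.
Steady-state peak Cmax,ss = C₀·R = 16 × 8/7 ≈ 18.286 mcg/mL.
Steady-state trough Cmin,ss = Cmax,ss·f ≈ 18.286 × 0.125 ≈ 2.286 mcg/mL.
Trough 2.3 mcg/mL vs MEC 1 mcg/mL: adequate.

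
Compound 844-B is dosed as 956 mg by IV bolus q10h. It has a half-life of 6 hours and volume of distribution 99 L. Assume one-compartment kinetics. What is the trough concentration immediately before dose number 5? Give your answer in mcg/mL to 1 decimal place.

f = (1/2)^(τ/t½) = (1/2)^(10/6) ≈ 0.3150.
C₀ = D/Vd = 956/99 ≈ 9.657 mcg/mL.
Before the 5th dose, 4 doses have been given. Superposition: Cmin = C₀·(f + f² + … + f^4).
≈ 9.657 × (0.3150 + 0.0992 + 0.0313 + 0.0098) ≈ 9.657 × 0.4553 ≈ 4.397 mcg/mL.

4.4 mcg/mL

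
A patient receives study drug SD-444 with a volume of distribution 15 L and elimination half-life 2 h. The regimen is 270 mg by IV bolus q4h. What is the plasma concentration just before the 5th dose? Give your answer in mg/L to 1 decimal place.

6.0 mg/L

f = (1/2)^(τ/t½) = (1/2)^(4/2) ≈ 0.2500.
C₀ = D/Vd = 270/15 ≈ 18.000 mg/L.
Before the 5th dose, 4 doses have been given. Superposition: Cmin = C₀·(f + f² + … + f^4).
≈ 18.000 × (0.2500 + 0.0625 + 0.0156 + 0.0039) ≈ 18.000 × 0.3320 ≈ 5.976 mg/L.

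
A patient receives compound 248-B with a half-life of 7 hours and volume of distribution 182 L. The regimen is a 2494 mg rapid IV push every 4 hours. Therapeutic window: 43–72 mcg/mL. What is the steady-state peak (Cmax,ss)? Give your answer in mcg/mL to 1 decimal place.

Over one 4-h interval, 4/7 ≈ 0.57143 half-lives elapse, leaving f ≈ 0.6730 of each dose.
Accumulation ratio R = 1/(1 − f) ≈ 1/0.3270 ≈ 3.0581.
Each bolus raises the concentration by D/Vd = 2494/182 ≈ 13.703 mcg/mL.
Cmax,ss = C₀/(1 − f) ≈ 13.703/0.3270 ≈ 41.905 mcg/mL.
Peak 41.9 mcg/mL vs MTC 72 mcg/mL: below toxic threshold.

41.9 mcg/mL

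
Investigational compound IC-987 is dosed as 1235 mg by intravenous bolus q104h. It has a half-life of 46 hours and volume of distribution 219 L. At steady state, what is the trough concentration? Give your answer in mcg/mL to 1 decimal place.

τ/t½ = 104/46 ≈ 2.2609, so fraction remaining f = (1/2)^(104/46) ≈ 0.2086.
At steady state, accumulation factor R = 1/(1 − e^(−kτ)) ≈ 1.2636.
Single-dose peak C₀ = D/Vd = 1235/219 ≈ 5.639 mcg/mL.
Cmax,ss = C₀/(1 − f) ≈ 5.639/0.7914 ≈ 7.125 mcg/mL.
One interval later, Cmin,ss = Cmax,ss·e^(−kτ) ≈ 7.125 × 0.2086 ≈ 1.486 mcg/mL.

1.5 mcg/mL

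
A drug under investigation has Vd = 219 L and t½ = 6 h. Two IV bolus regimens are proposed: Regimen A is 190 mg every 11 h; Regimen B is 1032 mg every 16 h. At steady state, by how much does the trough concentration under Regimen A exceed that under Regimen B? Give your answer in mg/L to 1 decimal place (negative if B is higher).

-0.5 mg/L

Regimen A: f = (1/2)^(11/6) ≈ 0.2806; Cmin,ss = (190/219)·f/(1−f) ≈ 0.338 mg/L.
Regimen B: f = (1/2)^(16/6) ≈ 0.1575; Cmin,ss = (1032/219)·f/(1−f) ≈ 0.881 mg/L.
Difference ≈ 0.338 − 0.881 ≈ -0.543 mg/L.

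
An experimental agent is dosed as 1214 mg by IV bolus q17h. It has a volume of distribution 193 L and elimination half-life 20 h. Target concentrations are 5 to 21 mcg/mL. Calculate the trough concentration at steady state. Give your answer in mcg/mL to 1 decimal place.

τ/t½ = 17/20 ≈ 0.85, so fraction remaining f = (1/2)^(17/20) ≈ 0.5548.
Single-dose peak C₀ = D/Vd = 1214/193 ≈ 6.290 mcg/mL.
Steady-state trough Cmin,ss = C₀·f/(1−f) ≈ 6.290 × 0.5548/0.4452 ≈ 7.838 mcg/mL.
Trough 7.8 mcg/mL vs MEC 5 mcg/mL: adequate.

7.8 mcg/mL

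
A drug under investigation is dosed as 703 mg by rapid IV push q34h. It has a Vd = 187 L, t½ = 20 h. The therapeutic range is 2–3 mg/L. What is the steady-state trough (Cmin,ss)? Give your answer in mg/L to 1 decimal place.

Over one 34-h interval, 34/20 ≈ 1.7 half-lives elapse, leaving f ≈ 0.3078 of each dose.
Accumulation ratio R = 1/(1 − f) ≈ 1/0.6922 ≈ 1.4447.
Each bolus raises the concentration by D/Vd = 703/187 ≈ 3.759 mg/L.
Cmax,ss = C₀/(1 − f) ≈ 3.759/0.6922 ≈ 5.431 mg/L.
Steady-state trough Cmin,ss = Cmax,ss·f ≈ 5.431 × 0.3078 ≈ 1.672 mg/L.
Trough 1.7 mg/L vs MEC 2 mg/L: subtherapeutic.

1.7 mg/L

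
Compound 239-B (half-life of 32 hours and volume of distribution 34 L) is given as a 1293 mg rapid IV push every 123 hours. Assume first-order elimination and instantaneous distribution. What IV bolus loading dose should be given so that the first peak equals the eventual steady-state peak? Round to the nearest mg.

1390 mg

f = (1/2)^(123/32) ≈ 0.069649; accumulation ratio R = 1/(1−f) ≈ 1.07486.
Loading dose to hit Cmax,ss on first dose: D_load = D_maint·R ≈ 1293 × 1.07486 ≈ 1389.79 mg.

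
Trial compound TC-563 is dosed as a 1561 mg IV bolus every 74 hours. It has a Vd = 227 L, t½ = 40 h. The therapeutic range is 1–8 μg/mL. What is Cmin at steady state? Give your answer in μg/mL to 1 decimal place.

2.6 μg/mL

τ/t½ = 74/40 ≈ 1.85, so fraction remaining f = (1/2)^(74/40) ≈ 0.2774.
At steady state, accumulation factor R = 1/(1 − e^(−kτ)) ≈ 1.3839.
Each bolus raises the concentration by D/Vd = 1561/227 ≈ 6.877 μg/mL.
Cmax,ss = C₀/(1 − f) ≈ 6.877/0.7226 ≈ 9.517 μg/mL.
Steady-state trough Cmin,ss = Cmax,ss·f ≈ 9.517 × 0.2774 ≈ 2.640 μg/mL.
Trough 2.6 μg/mL vs MEC 1 μg/mL: adequate.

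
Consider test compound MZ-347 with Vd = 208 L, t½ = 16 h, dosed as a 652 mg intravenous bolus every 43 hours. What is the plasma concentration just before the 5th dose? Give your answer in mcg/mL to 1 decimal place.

f = (1/2)^(τ/t½) = (1/2)^(43/16) ≈ 0.1552.
C₀ = D/Vd = 652/208 ≈ 3.135 mcg/mL.
Before the 5th dose, 4 doses have been given. Superposition: Cmin = C₀·(f + f² + … + f^4).
≈ 3.135 × (0.1552 + 0.0241 + 0.0037 + 0.0006) ≈ 3.135 × 0.1836 ≈ 0.576 mcg/mL.

0.6 mcg/mL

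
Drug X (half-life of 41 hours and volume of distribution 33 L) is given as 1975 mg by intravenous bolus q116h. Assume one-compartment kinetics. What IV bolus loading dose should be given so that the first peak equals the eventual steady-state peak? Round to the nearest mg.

f = (1/2)^(116/41) ≈ 0.140704; accumulation ratio R = 1/(1−f) ≈ 1.16374.
Loading dose to hit Cmax,ss on first dose: D_load = D_maint·R ≈ 1975 × 1.16374 ≈ 2298.39 mg.

2298 mg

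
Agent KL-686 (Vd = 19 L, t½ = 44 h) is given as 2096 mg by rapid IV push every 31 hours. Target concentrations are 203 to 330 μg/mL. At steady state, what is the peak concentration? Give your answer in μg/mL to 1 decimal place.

285.5 μg/mL

Over one 31-h interval, 31/44 ≈ 0.70455 half-lives elapse, leaving f ≈ 0.6136 of each dose.
Accumulation ratio R = 1/(1 − f) ≈ 1/0.3864 ≈ 2.5880.
Single-dose peak C₀ = D/Vd = 2096/19 ≈ 110.316 μg/mL.
Cmax,ss = C₀/(1 − f) ≈ 110.316/0.3864 ≈ 285.497 μg/mL.
Peak 285.5 μg/mL vs MTC 330 μg/mL: below toxic threshold.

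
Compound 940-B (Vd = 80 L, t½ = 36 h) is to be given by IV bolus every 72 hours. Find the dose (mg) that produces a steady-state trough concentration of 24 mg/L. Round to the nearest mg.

τ/t½ = 72/36 ≈ 2, so f = (1/2)^(72/36) ≈ 0.250000.
Cmin,ss = (D/Vd)·f/(1−f), so D = Cmin,ss·Vd·(1−f)/f.
D = 24 × 80 × (1−f)/f ≈ 24 × 80 × 3.00000 ≈ 5760.00 mg.

5760 mg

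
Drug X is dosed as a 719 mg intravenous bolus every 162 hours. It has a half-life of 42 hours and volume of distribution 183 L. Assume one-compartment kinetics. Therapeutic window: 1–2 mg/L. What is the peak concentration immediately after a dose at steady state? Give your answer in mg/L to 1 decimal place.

Over one 162-h interval, 162/42 ≈ 3.8571 half-lives elapse, leaving f ≈ 0.0690 of each dose.
Accumulation ratio R = 1/(1 − f) ≈ 1/0.9310 ≈ 1.0741.
Single-dose peak C₀ = D/Vd = 719/183 ≈ 3.929 mg/L.
Steady-state peak Cmax,ss = C₀·R ≈ 3.929 × 1.0741 ≈ 4.220 mg/L.
Peak 4.2 mg/L vs MTC 2 mg/L: exceeds toxic threshold.

4.2 mg/L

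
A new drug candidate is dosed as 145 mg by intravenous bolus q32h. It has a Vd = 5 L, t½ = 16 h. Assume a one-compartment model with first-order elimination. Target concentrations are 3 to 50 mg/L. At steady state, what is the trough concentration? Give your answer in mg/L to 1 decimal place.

τ = 32 h = 2 half-lives, so f = (1/2)^2 = 0.25.
At steady state, R = 1/(1 − 0.25) = 4/3.
Single-dose peak C₀ = D/Vd = 145/5 = 29 mg/L.
Steady-state peak Cmax,ss = C₀·R = 29 × 4/3 ≈ 38.667 mg/L.
Steady-state trough Cmin,ss = Cmax,ss·f ≈ 38.667 × 0.25 ≈ 9.667 mg/L.
Trough 9.7 mg/L vs MEC 3 mg/L: adequate.

9.7 mg/L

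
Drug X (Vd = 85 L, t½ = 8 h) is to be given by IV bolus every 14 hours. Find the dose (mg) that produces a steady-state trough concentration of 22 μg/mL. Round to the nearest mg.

4420 mg

τ/t½ = 14/8 ≈ 1.75, so f = (1/2)^(14/8) ≈ 0.297302.
Cmin,ss = (D/Vd)·f/(1−f), so D = Cmin,ss·Vd·(1−f)/f.
D = 22 × 85 × (1−f)/f ≈ 22 × 85 × 2.36358 ≈ 4419.89 mg.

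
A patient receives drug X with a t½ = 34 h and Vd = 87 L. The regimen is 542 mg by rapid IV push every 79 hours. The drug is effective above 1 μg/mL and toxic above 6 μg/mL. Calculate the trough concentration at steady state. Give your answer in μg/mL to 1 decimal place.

τ/t½ = 79/34 ≈ 2.3235, so fraction remaining f = (1/2)^(79/34) ≈ 0.1998.
Single-dose peak C₀ = D/Vd = 542/87 ≈ 6.230 μg/mL.
Steady-state trough Cmin,ss = C₀·f/(1−f) ≈ 6.230 × 0.1998/0.8002 ≈ 1.556 μg/mL.
Trough 1.6 μg/mL vs MEC 1 μg/mL: adequate.

1.6 μg/mL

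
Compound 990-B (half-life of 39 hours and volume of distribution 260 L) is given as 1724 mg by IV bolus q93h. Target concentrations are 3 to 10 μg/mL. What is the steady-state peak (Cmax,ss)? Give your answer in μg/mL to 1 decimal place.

Over one 93-h interval, 93/39 ≈ 2.3846 half-lives elapse, leaving f ≈ 0.1915 of each dose.
At steady state, accumulation factor R = 1/(1 − e^(−kτ)) ≈ 1.2369.
Each bolus raises the concentration by D/Vd = 1724/260 ≈ 6.631 μg/mL.
Cmax,ss = C₀/(1 − f) ≈ 6.631/0.8085 ≈ 8.202 μg/mL.
Peak 8.2 μg/mL vs MTC 10 μg/mL: below toxic threshold.

8.2 μg/mL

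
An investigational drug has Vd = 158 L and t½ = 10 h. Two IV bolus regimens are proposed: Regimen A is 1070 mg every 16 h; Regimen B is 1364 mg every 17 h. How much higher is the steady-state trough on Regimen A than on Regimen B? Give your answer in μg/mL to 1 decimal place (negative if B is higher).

Regimen A: f = (1/2)^(16/10) ≈ 0.3299; Cmin,ss = (1070/158)·f/(1−f) ≈ 3.334 μg/mL.
Regimen B: f = (1/2)^(17/10) ≈ 0.3078; Cmin,ss = (1364/158)·f/(1−f) ≈ 3.839 μg/mL.
Difference ≈ 3.334 − 3.839 ≈ -0.505 μg/mL.

-0.5 μg/mL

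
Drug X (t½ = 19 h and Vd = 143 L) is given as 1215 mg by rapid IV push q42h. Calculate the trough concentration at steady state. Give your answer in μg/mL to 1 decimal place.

Over one 42-h interval, 42/19 ≈ 2.2105 half-lives elapse, leaving f ≈ 0.2161 of each dose.
At steady state, accumulation factor R = 1/(1 − e^(−kτ)) ≈ 1.2757.
Single-dose peak C₀ = D/Vd = 1215/143 ≈ 8.497 μg/mL.
Cmax,ss = C₀/(1 − f) ≈ 8.497/0.7839 ≈ 10.839 μg/mL.
Steady-state trough Cmin,ss = Cmax,ss·f ≈ 10.839 × 0.2161 ≈ 2.342 μg/mL.

2.3 μg/mL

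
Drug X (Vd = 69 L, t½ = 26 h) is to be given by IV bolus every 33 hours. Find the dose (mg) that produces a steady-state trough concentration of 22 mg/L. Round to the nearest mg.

τ/t½ = 33/26 ≈ 1.2692, so f = (1/2)^(33/26) ≈ 0.414881.
Cmin,ss = (D/Vd)·f/(1−f), so D = Cmin,ss·Vd·(1−f)/f.
D = 22 × 69 × (1−f)/f ≈ 22 × 69 × 1.41033 ≈ 2140.88 mg.

2141 mg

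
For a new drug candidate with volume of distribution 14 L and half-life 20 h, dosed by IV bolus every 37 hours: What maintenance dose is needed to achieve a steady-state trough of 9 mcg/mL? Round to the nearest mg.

τ/t½ = 37/20 ≈ 1.85, so f = (1/2)^(37/20) ≈ 0.277392.
Cmin,ss = (D/Vd)·f/(1−f), so D = Cmin,ss·Vd·(1−f)/f.
D = 9 × 14 × (1−f)/f ≈ 9 × 14 × 2.60501 ≈ 328.23 mg.

328 mg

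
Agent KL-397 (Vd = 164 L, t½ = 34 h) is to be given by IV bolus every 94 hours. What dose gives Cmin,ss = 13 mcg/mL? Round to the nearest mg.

τ/t½ = 94/34 ≈ 2.7647, so f = (1/2)^(94/34) ≈ 0.147143.
Cmin,ss = (D/Vd)·f/(1−f), so D = Cmin,ss·Vd·(1−f)/f.
D = 13 × 164 × (1−f)/f ≈ 13 × 164 × 5.79611 ≈ 12357.31 mg.

12357 mg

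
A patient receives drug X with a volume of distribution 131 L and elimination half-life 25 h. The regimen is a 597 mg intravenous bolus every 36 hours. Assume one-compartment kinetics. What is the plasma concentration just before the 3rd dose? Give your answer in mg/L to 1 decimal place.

2.3 mg/L

f = (1/2)^(τ/t½) = (1/2)^(36/25) ≈ 0.3686.
C₀ = D/Vd = 597/131 ≈ 4.557 mg/L.
Before the 3rd dose, 2 doses have been given. Superposition: Cmin = C₀·(f + f²).
≈ 4.557 × (0.3686 + 0.1359) ≈ 4.557 × 0.5045 ≈ 2.299 mg/L.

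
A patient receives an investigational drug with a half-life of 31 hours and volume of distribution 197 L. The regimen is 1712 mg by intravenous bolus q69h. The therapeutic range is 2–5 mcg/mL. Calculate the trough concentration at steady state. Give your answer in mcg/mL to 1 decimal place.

2.4 mcg/mL

τ/t½ = 69/31 ≈ 2.2258, so fraction remaining f = (1/2)^(69/31) ≈ 0.2138.
At steady state, accumulation factor R = 1/(1 − e^(−kτ)) ≈ 1.2719.
Single-dose peak C₀ = D/Vd = 1712/197 ≈ 8.690 mcg/mL.
Cmax,ss = C₀/(1 − f) ≈ 8.690/0.7862 ≈ 11.053 mcg/mL.
One interval later, Cmin,ss = Cmax,ss·e^(−kτ) ≈ 11.053 × 0.2138 ≈ 2.363 mcg/mL.
Trough 2.4 mcg/mL vs MEC 2 mcg/mL: adequate.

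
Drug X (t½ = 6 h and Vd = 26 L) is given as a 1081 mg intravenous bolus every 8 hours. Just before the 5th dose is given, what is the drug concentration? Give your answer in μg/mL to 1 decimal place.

f = (1/2)^(τ/t½) = (1/2)^(8/6) ≈ 0.3969.
C₀ = D/Vd = 1081/26 ≈ 41.577 μg/mL.
Before the 5th dose, 4 doses have been given. Superposition: Cmin = C₀·(f + f² + … + f^4).
≈ 41.577 × (0.3969 + 0.1575 + 0.0625 + 0.0248) ≈ 41.577 × 0.6417 ≈ 26.680 μg/mL.

26.7 μg/mL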